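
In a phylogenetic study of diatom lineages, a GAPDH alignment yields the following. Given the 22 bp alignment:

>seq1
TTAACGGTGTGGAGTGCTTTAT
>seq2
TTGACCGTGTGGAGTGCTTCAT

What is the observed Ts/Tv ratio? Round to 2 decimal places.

2.00

Transitions are A↔G and C↔T; transversions are all other mismatches.
Transitions: 2. Transversions: 1.
R = 2/1 = 2.00.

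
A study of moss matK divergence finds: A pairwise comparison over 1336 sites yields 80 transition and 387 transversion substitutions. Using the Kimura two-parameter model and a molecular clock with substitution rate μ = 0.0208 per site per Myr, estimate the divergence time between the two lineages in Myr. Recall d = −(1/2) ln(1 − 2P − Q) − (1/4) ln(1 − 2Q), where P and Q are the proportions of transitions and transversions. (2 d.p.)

11.53

P = 80/1336 ≈ 0.05988 and Q = 387/1336 ≈ 0.289671.
Under the Kimura two-parameter model, d = −½ ln(1 − 2P − Q) − ¼ ln(1 − 2Q).
1 − 2P − Q = 0.590569, giving −½ ln(0.590569) = 0.263334.
1 − 2Q = 0.420658, giving −¼ ln(0.420658) = 0.216484.
d = 0.263334 + 0.216484 = 0.479818.
Under a molecular clock d = 2μt, so t = d/(2μ) = 0.479818 / (2 × 0.0208) = 11.53 Myr.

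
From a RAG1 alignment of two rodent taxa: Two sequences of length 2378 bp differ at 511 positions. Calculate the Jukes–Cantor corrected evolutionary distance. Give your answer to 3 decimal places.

0.253

p = 511/2378 ≈ 0.214886.
d = −(3/4) ln(1 − 4p/3) = −0.75 ln(1 − 0.286515) = −0.75 ln(0.713485)
  = −0.75 × (-0.337594) = 0.253196 substitutions/site.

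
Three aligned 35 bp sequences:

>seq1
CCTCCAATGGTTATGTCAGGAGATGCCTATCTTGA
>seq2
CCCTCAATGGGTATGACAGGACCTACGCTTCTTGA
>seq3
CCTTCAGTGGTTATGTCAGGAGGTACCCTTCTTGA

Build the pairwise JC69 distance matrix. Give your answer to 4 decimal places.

seq1–seq2: 10/35 sites differ → p ≈ 0.285714, d = −0.75 ln(1 − 0.380952) = 0.359679 ≈ 0.3597.
seq1–seq3: 6/35 sites differ → p ≈ 0.171429, d = −0.75 ln(1 − 0.228572) = 0.194634 ≈ 0.1946.
seq2–seq3: 7/35 sites differ → p = 0.2, d = −0.75 ln(1 − 0.266667) = 0.232617 ≈ 0.2326.

d(seq1,seq2) = 0.3597, d(seq1,seq3) = 0.1946, d(seq2,seq3) = 0.2326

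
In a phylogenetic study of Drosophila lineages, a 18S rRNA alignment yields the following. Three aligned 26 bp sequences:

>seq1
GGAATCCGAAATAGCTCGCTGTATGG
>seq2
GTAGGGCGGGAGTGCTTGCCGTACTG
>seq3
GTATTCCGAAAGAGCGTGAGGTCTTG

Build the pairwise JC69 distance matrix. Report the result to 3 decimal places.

seq1–seq2: 12/26 sites differ → p ≈ 0.461538, d = −0.75 ln(1 − 0.615384) = 0.716632 ≈ 0.717.
seq1–seq3: 9/26 sites differ → p ≈ 0.346154, d = −0.75 ln(1 − 0.461539) = 0.464280 ≈ 0.464.
seq2–seq3: 11/26 sites differ → p ≈ 0.423077, d = −0.75 ln(1 − 0.564103) = 0.622762 ≈ 0.623.

d(seq1,seq2) = 0.717, d(seq1,seq3) = 0.464, d(seq2,seq3) = 0.623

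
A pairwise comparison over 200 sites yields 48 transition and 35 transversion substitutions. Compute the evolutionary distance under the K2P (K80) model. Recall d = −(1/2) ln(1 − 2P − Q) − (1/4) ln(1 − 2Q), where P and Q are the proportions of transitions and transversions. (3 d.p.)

P = 48/200 = 0.24 and Q = 35/200 = 0.175.
Under the Kimura two-parameter model, d = −½ ln(1 − 2P − Q) − ¼ ln(1 − 2Q).
1 − 2P − Q = 0.345, giving −½ ln(0.345) = 0.532105.
1 − 2Q = 0.65, giving −¼ ln(0.65) = 0.107696.
d = 0.532105 + 0.107696 = 0.639801.

0.640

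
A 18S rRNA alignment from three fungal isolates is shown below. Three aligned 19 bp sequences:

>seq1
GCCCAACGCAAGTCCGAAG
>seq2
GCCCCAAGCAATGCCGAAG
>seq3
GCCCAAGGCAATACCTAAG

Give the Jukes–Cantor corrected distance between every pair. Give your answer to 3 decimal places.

seq1–seq2: 4/19 sites differ → p ≈ 0.210526, d = −0.75 ln(1 − 0.280701) = 0.247109 ≈ 0.247.
seq1–seq3: 4/19 sites differ → p ≈ 0.210526, d = −0.75 ln(1 − 0.280701) = 0.247109 ≈ 0.247.
seq2–seq3: 4/19 sites differ → p ≈ 0.210526, d = −0.75 ln(1 − 0.280701) = 0.247109 ≈ 0.247.

d(seq1,seq2) = 0.247, d(seq1,seq3) = 0.247, d(seq2,seq3) = 0.247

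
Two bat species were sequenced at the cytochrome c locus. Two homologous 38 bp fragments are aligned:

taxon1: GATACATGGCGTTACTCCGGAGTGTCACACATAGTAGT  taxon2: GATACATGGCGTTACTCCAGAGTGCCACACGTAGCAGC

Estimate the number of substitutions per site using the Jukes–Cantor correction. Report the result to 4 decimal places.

The sequences differ at 5 of 38 sites (19, 25, 31, 35, 38), so p = 5/38 ≈ 0.131579.
d = −(3/4) ln(1 − 4p/3) = −0.75 ln(1 − 0.175439) = −0.75 ln(0.824561)
  = −0.75 × (-0.192904) = 0.144678 substitutions/site.

0.1447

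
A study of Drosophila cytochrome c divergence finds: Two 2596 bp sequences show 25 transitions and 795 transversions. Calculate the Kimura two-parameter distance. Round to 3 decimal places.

0.434

P = 25/2596 ≈ 0.00963 and Q = 795/2596 ≈ 0.30624.
Under the Kimura two-parameter model, d = −½ ln(1 − 2P − Q) − ¼ ln(1 − 2Q).
1 − 2P − Q = 0.6745, giving −½ ln(0.6745) = 0.196892.
1 − 2Q = 0.38752, giving −¼ ln(0.38752) = 0.236997.
d = 0.196892 + 0.236997 = 0.433889.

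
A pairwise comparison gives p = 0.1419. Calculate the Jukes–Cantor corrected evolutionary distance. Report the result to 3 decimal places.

d = −(3/4) ln(1 − 4p/3) = −0.75 ln(1 − 0.1892) = −0.75 ln(0.8108)
  = −0.75 × (-0.209734) = 0.157301 substitutions/site.

0.157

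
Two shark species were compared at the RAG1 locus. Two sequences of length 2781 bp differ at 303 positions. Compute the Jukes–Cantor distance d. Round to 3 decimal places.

p = 303/2781 ≈ 0.108954.
d = −(3/4) ln(1 − 4p/3) = −0.75 ln(1 − 0.145272) = −0.75 ln(0.854728)
  = −0.75 × (-0.156972) = 0.117729 substitutions/site.

0.118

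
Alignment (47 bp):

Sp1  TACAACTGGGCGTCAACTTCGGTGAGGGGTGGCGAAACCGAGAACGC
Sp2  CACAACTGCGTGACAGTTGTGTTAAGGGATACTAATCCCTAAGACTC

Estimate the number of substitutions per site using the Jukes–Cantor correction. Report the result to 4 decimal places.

The sequences differ at 21 of 47 sites, so p = 21/47 ≈ 0.446809.
d = −(3/4) ln(1 − 4p/3) = −0.75 ln(1 − 0.595745) = −0.75 ln(0.404255)
  = −0.75 × (-0.905709) = 0.679282 substitutions/site.

0.6793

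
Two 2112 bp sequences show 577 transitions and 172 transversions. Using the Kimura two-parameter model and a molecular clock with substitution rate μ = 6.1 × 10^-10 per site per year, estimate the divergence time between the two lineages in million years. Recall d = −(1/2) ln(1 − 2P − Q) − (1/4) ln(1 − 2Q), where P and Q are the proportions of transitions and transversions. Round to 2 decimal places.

P = 577/2112 ≈ 0.273201 and Q = 172/2112 ≈ 0.081439.
Under the Kimura two-parameter model, d = −½ ln(1 − 2P − Q) − ¼ ln(1 − 2Q).
1 − 2P − Q = 0.372159, giving −½ ln(0.372159) = 0.494217.
1 − 2Q = 0.837122, giving −¼ ln(0.837122) = 0.044446.
d = 0.494217 + 0.044446 = 0.538663.
Under a molecular clock d = 2μt, so t = d/(2μ) = 0.538663 / (2 × 6.1 × 10^-10) = 441.53 million years.

441.53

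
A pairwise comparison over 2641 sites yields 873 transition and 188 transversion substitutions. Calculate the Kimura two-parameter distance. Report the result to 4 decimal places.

0.6973

P = 873/2641 ≈ 0.330557 and Q = 188/2641 ≈ 0.071185.
Under the Kimura two-parameter model, d = −½ ln(1 − 2P − Q) − ¼ ln(1 − 2Q).
1 − 2P − Q = 0.267701, giving −½ ln(0.267701) = 0.658942.
1 − 2Q = 0.85763, giving −¼ ln(0.85763) = 0.038396.
d = 0.658942 + 0.038396 = 0.697338.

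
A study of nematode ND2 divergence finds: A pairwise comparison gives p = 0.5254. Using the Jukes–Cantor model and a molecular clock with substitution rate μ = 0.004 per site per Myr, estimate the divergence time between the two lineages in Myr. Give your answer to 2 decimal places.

d = −(3/4) ln(1 − 4p/3) = −0.75 ln(1 − 0.700533) = −0.75 ln(0.299467)
  = −0.75 × (-1.205751) = 0.904313 substitutions/site.
Under a molecular clock d = 2μt, so t = d/(2μ) = 0.904313 / (2 × 0.004) = 113.04 Myr.

113.04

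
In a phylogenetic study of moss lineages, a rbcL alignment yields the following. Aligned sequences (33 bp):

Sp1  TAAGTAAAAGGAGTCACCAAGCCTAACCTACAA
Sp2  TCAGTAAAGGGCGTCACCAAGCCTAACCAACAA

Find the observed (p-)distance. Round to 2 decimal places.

The sequences differ at 4 of 33 positions (sites 2, 9, 12, 29).
p = 4/33 = 0.121212… ≈ 0.12 (to 2 d.p.).

0.12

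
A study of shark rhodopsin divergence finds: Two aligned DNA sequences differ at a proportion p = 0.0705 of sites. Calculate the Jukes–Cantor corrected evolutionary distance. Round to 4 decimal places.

0.0740

d = −(3/4) ln(1 − 4p/3) = −0.75 ln(1 − 0.094) = −0.75 ln(0.906)
  = −0.75 × (-0.098716) = 0.074037 substitutions/site.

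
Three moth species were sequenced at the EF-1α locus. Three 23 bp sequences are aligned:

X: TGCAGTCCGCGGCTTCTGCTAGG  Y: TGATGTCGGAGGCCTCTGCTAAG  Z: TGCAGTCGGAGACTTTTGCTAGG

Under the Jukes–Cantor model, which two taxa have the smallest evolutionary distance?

X and Z

X–Y: 6/23 differ, p = 0.261, d = 0.321.
X–Z: 4/23 differ, p = 0.174, d = 0.198.
Y–Z: 6/23 differ, p = 0.261, d = 0.321.
The smallest distance is between X and Z.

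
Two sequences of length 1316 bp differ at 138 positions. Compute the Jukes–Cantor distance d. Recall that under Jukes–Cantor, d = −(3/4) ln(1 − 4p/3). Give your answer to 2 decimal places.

p = 138/1316 ≈ 0.104863.
d = −(3/4) ln(1 − 4p/3) = −0.75 ln(1 − 0.139817) = −0.75 ln(0.860183)
  = −0.75 × (-0.150610) = 0.112958 substitutions/site.

0.11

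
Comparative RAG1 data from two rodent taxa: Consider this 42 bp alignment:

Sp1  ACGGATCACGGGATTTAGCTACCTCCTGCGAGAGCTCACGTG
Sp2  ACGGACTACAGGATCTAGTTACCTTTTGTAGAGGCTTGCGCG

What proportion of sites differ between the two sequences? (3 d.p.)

The sequences differ at 15 of 42 positions.
p = 15/42 = 0.357142… ≈ 0.357 (to 3 d.p.).

0.357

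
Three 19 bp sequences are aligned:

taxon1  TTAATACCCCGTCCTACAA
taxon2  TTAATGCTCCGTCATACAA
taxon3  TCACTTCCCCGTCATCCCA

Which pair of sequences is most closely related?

taxon1 and taxon2

taxon1–taxon2: 3/19 differ, p = 0.158, d = 0.177.
taxon1–taxon3: 6/19 differ, p = 0.316, d = 0.410.
taxon2–taxon3: 6/19 differ, p = 0.316, d = 0.410.
The smallest distance is between taxon1 and taxon2.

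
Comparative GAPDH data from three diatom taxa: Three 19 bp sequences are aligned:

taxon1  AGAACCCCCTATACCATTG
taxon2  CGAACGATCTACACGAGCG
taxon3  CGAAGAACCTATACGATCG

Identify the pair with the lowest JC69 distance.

taxon2 and taxon3

taxon1–taxon2: 8/19 differ, p = 0.421, d = 0.618.
taxon1–taxon3: 6/19 differ, p = 0.316, d = 0.410.
taxon2–taxon3: 5/19 differ, p = 0.263, d = 0.324.
The smallest distance is between taxon2 and taxon3.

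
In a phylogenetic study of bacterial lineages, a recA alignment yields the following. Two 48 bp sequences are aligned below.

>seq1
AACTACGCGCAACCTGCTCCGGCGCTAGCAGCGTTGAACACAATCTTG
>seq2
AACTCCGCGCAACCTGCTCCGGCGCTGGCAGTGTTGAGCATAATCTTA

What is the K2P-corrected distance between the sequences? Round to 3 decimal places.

0.141

Of 48 sites, 5 differences are transitions and 1 are transversions, so P = 5/48 ≈ 0.104167 and Q = 1/48 ≈ 0.020833.
Under the Kimura two-parameter model, d = −½ ln(1 − 2P − Q) − ¼ ln(1 − 2Q).
1 − 2P − Q = 0.770833, giving −½ ln(0.770833) = 0.130142.
1 − 2Q = 0.958334, giving −¼ ln(0.958334) = 0.010640.
d = 0.130142 + 0.010640 = 0.140782.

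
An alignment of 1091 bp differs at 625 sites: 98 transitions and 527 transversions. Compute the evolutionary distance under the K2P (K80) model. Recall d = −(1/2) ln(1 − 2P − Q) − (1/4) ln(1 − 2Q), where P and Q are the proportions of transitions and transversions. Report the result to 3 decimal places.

P = 98/1091 ≈ 0.089826 and Q = 527/1091 ≈ 0.483043.
Under the Kimura two-parameter model, d = −½ ln(1 − 2P − Q) − ¼ ln(1 − 2Q).
1 − 2P − Q = 0.337305, giving −½ ln(0.337305) = 0.543384.
1 − 2Q = 0.033914, giving −¼ ln(0.033914) = 0.845982.
d = 0.543384 + 0.845982 = 1.389366.

1.389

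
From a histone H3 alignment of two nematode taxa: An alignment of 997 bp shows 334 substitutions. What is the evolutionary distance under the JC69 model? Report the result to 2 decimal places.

p = 334/997 ≈ 0.335005.
d = −(3/4) ln(1 − 4p/3) = −0.75 ln(1 − 0.446673) = −0.75 ln(0.553327)
  = −0.75 × (-0.591806) = 0.443855 substitutions/site.

0.44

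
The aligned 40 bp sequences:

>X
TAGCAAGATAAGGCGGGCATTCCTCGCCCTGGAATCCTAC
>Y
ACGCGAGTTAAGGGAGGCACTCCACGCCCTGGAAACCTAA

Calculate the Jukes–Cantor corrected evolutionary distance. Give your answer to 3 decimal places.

The sequences differ at 10 of 40 sites (1, 2, 5, 8, 14, 15, 20, 24, 35, 40), so p = 10/40 = 0.25.
d = −(3/4) ln(1 − 4p/3) = −0.75 ln(1 − 0.333333) = −0.75 ln(0.666667)
  = −0.75 × (-0.405465) = 0.304099 substitutions/site.

0.304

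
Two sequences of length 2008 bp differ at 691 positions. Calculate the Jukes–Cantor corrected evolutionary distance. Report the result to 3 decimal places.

p = 691/2008 ≈ 0.344124.
d = −(3/4) ln(1 − 4p/3) = −0.75 ln(1 − 0.458832) = −0.75 ln(0.541168)
  = −0.75 × (-0.614026) = 0.460520 substitutions/site.

0.461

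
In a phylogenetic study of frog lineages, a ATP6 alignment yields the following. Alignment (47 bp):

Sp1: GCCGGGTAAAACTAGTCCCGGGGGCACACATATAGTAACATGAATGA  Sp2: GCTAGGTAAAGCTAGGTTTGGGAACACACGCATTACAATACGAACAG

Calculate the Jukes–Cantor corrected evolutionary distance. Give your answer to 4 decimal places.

The sequences differ at 19 of 47 sites, so p = 19/47 ≈ 0.404255.
d = −(3/4) ln(1 − 4p/3) = −0.75 ln(1 − 0.539007) = −0.75 ln(0.460993)
  = −0.75 × (-0.774372) = 0.580779 substitutions/site.

0.5808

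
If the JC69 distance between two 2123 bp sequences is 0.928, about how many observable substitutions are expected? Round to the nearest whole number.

Invert JC69: p = (3/4)(1 − e^(−4d/3)) = 0.75 × (1 − e^(-1.237333)) = 0.75 × (1 − 0.290157) = 0.532382.
Expected differing sites = pL ≈ 0.532382 × 2123 = 1130.246986 ≈ 1130.

1130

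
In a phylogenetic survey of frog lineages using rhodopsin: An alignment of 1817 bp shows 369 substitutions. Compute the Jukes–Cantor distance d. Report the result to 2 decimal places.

p = 369/1817 ≈ 0.203082.
d = −(3/4) ln(1 − 4p/3) = −0.75 ln(1 − 0.270776) = −0.75 ln(0.729224)
  = −0.75 × (-0.315774) = 0.236831 substitutions/site.

0.24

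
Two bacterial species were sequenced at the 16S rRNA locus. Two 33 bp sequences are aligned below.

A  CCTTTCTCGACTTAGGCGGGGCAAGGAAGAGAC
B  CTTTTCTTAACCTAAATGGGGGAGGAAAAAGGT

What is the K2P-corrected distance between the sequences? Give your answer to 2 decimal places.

Of 33 sites, 12 differences are transitions and 1 are transversions, so P = 12/33 ≈ 0.363636 and Q = 1/33 ≈ 0.030303.
Under the Kimura two-parameter model, d = −½ ln(1 − 2P − Q) − ¼ ln(1 − 2Q).
1 − 2P − Q = 0.242425, giving −½ ln(0.242425) = 0.708531.
1 − 2Q = 0.939394, giving −¼ ln(0.939394) = 0.015630.
d = 0.708531 + 0.015630 = 0.724161.

0.72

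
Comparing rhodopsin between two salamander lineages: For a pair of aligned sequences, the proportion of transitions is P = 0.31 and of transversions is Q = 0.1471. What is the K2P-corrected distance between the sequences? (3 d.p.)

Under the Kimura two-parameter model, d = −½ ln(1 − 2P − Q) − ¼ ln(1 − 2Q).
1 − 2P − Q = 0.2329, giving −½ ln(0.2329) = 0.728573.
1 − 2Q = 0.7058, giving −¼ ln(0.7058) = 0.087106.
d = 0.728573 + 0.087106 = 0.815679.

0.816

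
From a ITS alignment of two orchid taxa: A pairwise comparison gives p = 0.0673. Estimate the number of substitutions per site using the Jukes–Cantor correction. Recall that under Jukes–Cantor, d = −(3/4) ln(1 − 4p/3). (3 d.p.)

d = −(3/4) ln(1 − 4p/3) = −0.75 ln(1 − 0.089733) = −0.75 ln(0.910267)
  = −0.75 × (-0.094017) = 0.070513 substitutions/site.

0.071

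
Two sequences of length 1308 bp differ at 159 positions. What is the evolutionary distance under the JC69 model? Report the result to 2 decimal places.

p = 159/1308 ≈ 0.12156.
d = −(3/4) ln(1 − 4p/3) = −0.75 ln(1 − 0.16208) = −0.75 ln(0.83792)
  = −0.75 × (-0.176833) = 0.132625 substitutions/site.

0.13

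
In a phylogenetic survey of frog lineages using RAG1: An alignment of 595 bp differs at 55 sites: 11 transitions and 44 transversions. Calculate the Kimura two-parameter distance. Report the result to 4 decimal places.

0.0988

P = 11/595 ≈ 0.018487 and Q = 44/595 ≈ 0.07395.
Under the Kimura two-parameter model, d = −½ ln(1 − 2P − Q) − ¼ ln(1 − 2Q).
1 − 2P − Q = 0.889076, giving −½ ln(0.889076) = 0.058786.
1 − 2Q = 0.8521, giving −¼ ln(0.8521) = 0.040013.
d = 0.058786 + 0.040013 = 0.098799.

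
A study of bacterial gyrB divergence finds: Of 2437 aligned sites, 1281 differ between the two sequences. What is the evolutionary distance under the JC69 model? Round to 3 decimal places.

p = 1281/2437 ≈ 0.525646.
d = −(3/4) ln(1 − 4p/3) = −0.75 ln(1 − 0.700861) = −0.75 ln(0.299139)
  = −0.75 × (-1.206847) = 0.905135 substitutions/site.

0.905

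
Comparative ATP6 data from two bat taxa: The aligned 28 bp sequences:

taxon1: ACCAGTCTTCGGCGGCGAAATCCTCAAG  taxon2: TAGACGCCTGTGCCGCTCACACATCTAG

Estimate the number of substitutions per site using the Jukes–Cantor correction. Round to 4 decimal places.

The sequences differ at 15 of 28 sites, so p = 15/28 ≈ 0.535714.
d = −(3/4) ln(1 − 4p/3) = −0.75 ln(1 − 0.714285) = −0.75 ln(0.285715)
  = −0.75 × (-1.252760) = 0.939570 substitutions/site.

0.9396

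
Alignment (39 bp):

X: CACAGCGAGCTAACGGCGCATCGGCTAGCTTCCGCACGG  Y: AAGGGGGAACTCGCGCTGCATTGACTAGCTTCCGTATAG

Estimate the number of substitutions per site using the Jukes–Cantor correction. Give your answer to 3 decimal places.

0.488

The sequences differ at 14 of 39 sites, so p = 14/39 ≈ 0.358974.
d = −(3/4) ln(1 − 4p/3) = −0.75 ln(1 − 0.478632) = −0.75 ln(0.521368)
  = −0.75 × (-0.651299) = 0.488474 substitutions/site.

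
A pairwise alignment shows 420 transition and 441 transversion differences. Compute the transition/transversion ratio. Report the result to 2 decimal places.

R = 420/441 = 0.952380… ≈ 0.95 (to 2 d.p.).

0.95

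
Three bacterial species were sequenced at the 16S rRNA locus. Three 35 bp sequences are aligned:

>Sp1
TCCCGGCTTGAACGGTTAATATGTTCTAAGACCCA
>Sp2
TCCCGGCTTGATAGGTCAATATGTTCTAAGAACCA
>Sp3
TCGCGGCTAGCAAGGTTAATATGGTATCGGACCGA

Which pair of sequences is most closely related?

Sp1–Sp2: 4/35 differ, p = 0.114, d = 0.124.
Sp1–Sp3: 9/35 differ, p = 0.257, d = 0.315.
Sp2–Sp3: 11/35 differ, p = 0.314, d = 0.407.
The smallest distance is between Sp1 and Sp2.

Sp1 and Sp2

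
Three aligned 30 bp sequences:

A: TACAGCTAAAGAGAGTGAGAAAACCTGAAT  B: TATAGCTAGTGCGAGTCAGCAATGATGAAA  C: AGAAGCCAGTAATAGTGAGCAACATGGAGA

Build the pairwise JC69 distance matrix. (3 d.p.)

d(A,B) = 0.441, d(A,C) = 0.824, d(B,C) = 0.647

A–B: 10/30 sites differ → p ≈ 0.333333, d = −0.75 ln(1 − 0.444444) = 0.440839 ≈ 0.441.
A–C: 15/30 sites differ → p = 0.5, d = −0.75 ln(1 − 0.666667) = 0.823960 ≈ 0.824.
B–C: 13/30 sites differ → p ≈ 0.433333, d = −0.75 ln(1 − 0.577777) = 0.646666 ≈ 0.647.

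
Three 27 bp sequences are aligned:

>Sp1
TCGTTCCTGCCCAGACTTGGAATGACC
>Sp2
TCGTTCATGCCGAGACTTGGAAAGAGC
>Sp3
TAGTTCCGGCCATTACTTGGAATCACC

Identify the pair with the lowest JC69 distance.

Sp1 and Sp2

Sp1–Sp2: 4/27 differ, p = 0.148, d = 0.165.
Sp1–Sp3: 6/27 differ, p = 0.222, d = 0.264.
Sp2–Sp3: 9/27 differ, p = 0.333, d = 0.441.
The smallest distance is between Sp1 and Sp2.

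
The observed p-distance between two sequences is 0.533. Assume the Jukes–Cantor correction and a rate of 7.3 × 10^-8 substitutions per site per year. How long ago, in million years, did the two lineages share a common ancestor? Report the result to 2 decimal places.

d = −(3/4) ln(1 − 4p/3) = −0.75 ln(1 − 0.710667) = −0.75 ln(0.289333)
  = −0.75 × (-1.240177) = 0.930133 substitutions/site.
Under a molecular clock d = 2μt, so t = d/(2μ) = 0.930133 / (2 × 7.3 × 10^-8) = 6.37 million years.

6.37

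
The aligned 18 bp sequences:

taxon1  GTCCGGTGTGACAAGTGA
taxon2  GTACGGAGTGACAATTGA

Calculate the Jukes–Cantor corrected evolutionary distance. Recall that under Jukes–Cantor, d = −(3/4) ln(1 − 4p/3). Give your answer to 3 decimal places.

0.188

The sequences differ at 3 of 18 sites (3, 7, 15), so p = 3/18 ≈ 0.166667.
d = −(3/4) ln(1 − 4p/3) = −0.75 ln(1 − 0.222223) = −0.75 ln(0.777777)
  = −0.75 × (-0.251315) = 0.188486 substitutions/site.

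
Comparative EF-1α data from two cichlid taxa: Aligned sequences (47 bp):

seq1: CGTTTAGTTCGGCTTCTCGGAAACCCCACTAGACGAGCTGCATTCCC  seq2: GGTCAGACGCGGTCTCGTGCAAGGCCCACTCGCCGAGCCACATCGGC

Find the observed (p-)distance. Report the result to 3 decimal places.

The sequences differ at 21 of 47 positions.
p = 21/47 = 0.446808… ≈ 0.447 (to 3 d.p.).

0.447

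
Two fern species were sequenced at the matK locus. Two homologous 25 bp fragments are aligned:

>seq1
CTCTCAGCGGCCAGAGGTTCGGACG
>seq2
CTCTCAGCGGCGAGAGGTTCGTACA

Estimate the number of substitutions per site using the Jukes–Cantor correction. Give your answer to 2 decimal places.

0.13

The sequences differ at 3 of 25 sites (12, 22, 25), so p = 3/25 = 0.12.
d = −(3/4) ln(1 − 4p/3) = −0.75 ln(1 − 0.16) = −0.75 ln(0.84)
  = −0.75 × (-0.174353) = 0.130765 substitutions/site.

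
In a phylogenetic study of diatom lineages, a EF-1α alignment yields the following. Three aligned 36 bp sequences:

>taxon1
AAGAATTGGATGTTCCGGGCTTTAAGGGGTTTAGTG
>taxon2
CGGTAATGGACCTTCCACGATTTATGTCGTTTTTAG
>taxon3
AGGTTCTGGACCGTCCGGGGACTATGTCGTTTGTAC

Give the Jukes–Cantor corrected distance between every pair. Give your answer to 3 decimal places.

taxon1–taxon2: 15/36 sites differ → p ≈ 0.416667, d = −0.75 ln(1 − 0.555556) = 0.608198 ≈ 0.608.
taxon1–taxon3: 17/36 sites differ → p ≈ 0.472222, d = −0.75 ln(1 − 0.629629) = 0.744938 ≈ 0.745.
taxon2–taxon3: 11/36 sites differ → p ≈ 0.305556, d = −0.75 ln(1 − 0.407408) = 0.392437 ≈ 0.392.

d(taxon1,taxon2) = 0.608, d(taxon1,taxon3) = 0.745, d(taxon2,taxon3) = 0.392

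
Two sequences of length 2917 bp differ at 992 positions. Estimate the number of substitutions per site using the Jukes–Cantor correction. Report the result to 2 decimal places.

p = 992/2917 ≈ 0.340075.
d = −(3/4) ln(1 − 4p/3) = −0.75 ln(1 − 0.453433) = −0.75 ln(0.546567)
  = −0.75 × (-0.604098) = 0.453074 substitutions/site.

0.45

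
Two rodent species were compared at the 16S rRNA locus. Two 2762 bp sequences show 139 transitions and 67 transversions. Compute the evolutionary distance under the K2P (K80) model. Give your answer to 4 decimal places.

P = 139/2762 ≈ 0.050326 and Q = 67/2762 ≈ 0.024258.
Under the Kimura two-parameter model, d = −½ ln(1 − 2P − Q) − ¼ ln(1 − 2Q).
1 − 2P − Q = 0.87509, giving −½ ln(0.87509) = 0.066714.
1 − 2Q = 0.951484, giving −¼ ln(0.951484) = 0.012433.
d = 0.066714 + 0.012433 = 0.079147.

0.0791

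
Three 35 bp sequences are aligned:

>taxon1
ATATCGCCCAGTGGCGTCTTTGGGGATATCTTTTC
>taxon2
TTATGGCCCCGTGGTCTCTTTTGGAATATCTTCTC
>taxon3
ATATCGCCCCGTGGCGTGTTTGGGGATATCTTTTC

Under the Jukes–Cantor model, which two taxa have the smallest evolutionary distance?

taxon1–taxon2: 8/35 differ, p = 0.229, d = 0.273.
taxon1–taxon3: 2/35 differ, p = 0.057, d = 0.059.
taxon2–taxon3: 8/35 differ, p = 0.229, d = 0.273.
The smallest distance is between taxon1 and taxon3.

taxon1 and taxon3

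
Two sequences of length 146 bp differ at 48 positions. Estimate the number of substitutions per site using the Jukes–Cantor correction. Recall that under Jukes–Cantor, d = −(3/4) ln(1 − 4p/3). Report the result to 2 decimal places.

0.43

p = 48/146 ≈ 0.328767.
d = −(3/4) ln(1 − 4p/3) = −0.75 ln(1 − 0.438356) = −0.75 ln(0.561644)
  = −0.75 × (-0.576887) = 0.432665 substitutions/site.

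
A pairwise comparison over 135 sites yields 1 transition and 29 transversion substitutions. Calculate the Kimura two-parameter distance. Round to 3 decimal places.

P = 1/135 ≈ 0.007407 and Q = 29/135 ≈ 0.214815.
Under the Kimura two-parameter model, d = −½ ln(1 − 2P − Q) − ¼ ln(1 − 2Q).
1 − 2P − Q = 0.770371, giving −½ ln(0.770371) = 0.130442.
1 − 2Q = 0.57037, giving −¼ ln(0.57037) = 0.140368.
d = 0.130442 + 0.140368 = 0.270810.

0.271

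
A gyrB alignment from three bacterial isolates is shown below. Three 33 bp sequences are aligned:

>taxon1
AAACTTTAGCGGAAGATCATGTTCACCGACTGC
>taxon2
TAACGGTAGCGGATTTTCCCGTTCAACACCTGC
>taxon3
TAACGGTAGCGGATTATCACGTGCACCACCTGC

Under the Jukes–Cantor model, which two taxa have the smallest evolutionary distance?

taxon2 and taxon3

taxon1–taxon2: 11/33 differ, p = 0.333, d = 0.441.
taxon1–taxon3: 9/33 differ, p = 0.273, d = 0.339.
taxon2–taxon3: 4/33 differ, p = 0.121, d = 0.132.
The smallest distance is between taxon2 and taxon3.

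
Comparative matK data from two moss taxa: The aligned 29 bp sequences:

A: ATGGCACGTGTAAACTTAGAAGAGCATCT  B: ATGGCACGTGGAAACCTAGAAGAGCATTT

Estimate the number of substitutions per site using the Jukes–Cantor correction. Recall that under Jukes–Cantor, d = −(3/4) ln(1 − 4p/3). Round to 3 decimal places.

0.111

The sequences differ at 3 of 29 sites (11, 16, 28), so p = 3/29 ≈ 0.103448.
d = −(3/4) ln(1 − 4p/3) = −0.75 ln(1 − 0.137931) = −0.75 ln(0.862069)
  = −0.75 × (-0.148420) = 0.111315 substitutions/site.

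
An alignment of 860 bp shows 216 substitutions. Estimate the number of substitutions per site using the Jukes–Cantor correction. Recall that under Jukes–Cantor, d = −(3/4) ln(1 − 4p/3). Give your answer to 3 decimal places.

0.306

p = 216/860 ≈ 0.251163.
d = −(3/4) ln(1 − 4p/3) = −0.75 ln(1 − 0.334884) = −0.75 ln(0.665116)
  = −0.75 × (-0.407794) = 0.305846 substitutions/site.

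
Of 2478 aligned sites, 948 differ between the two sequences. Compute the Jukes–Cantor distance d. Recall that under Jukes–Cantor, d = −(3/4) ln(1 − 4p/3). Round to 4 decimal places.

0.5351

p = 948/2478 ≈ 0.382567.
d = −(3/4) ln(1 − 4p/3) = −0.75 ln(1 − 0.510089) = −0.75 ln(0.489911)
  = −0.75 × (-0.713532) = 0.535149 substitutions/site.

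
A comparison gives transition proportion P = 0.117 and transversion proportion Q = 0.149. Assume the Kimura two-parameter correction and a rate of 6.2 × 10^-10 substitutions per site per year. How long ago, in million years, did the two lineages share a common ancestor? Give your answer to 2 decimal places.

Under the Kimura two-parameter model, d = −½ ln(1 − 2P − Q) − ¼ ln(1 − 2Q).
1 − 2P − Q = 0.617, giving −½ ln(0.617) = 0.241443.
1 − 2Q = 0.702, giving −¼ ln(0.702) = 0.088455.
d = 0.241443 + 0.088455 = 0.329898.
Under a molecular clock d = 2μt, so t = d/(2μ) = 0.329898 / (2 × 6.2 × 10^-10) = 266.05 million years.

266.05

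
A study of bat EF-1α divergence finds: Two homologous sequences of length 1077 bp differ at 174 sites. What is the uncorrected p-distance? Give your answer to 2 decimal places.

p = 174/1077 = 0.161559… ≈ 0.16 (to 2 d.p.).

0.16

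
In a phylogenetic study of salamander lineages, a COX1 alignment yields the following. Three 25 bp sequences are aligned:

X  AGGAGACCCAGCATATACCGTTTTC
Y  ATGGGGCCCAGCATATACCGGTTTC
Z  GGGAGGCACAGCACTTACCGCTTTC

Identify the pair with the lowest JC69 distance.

X–Y: 4/25 differ, p = 0.160, d = 0.180.
X–Z: 6/25 differ, p = 0.240, d = 0.289.
Y–Z: 7/25 differ, p = 0.280, d = 0.351.
The smallest distance is between X and Y.

X and Y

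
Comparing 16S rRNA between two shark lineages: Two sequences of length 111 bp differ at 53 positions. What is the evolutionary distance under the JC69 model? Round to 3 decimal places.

p = 53/111 ≈ 0.477477.
d = −(3/4) ln(1 − 4p/3) = −0.75 ln(1 − 0.636636) = −0.75 ln(0.363364)
  = −0.75 × (-1.012350) = 0.759263 substitutions/site.

0.759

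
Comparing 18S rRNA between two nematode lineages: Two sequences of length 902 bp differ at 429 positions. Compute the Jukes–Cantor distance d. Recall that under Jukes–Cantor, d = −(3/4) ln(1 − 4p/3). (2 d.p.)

0.75

p = 429/902 ≈ 0.47561.
d = −(3/4) ln(1 − 4p/3) = −0.75 ln(1 − 0.634147) = −0.75 ln(0.365853)
  = −0.75 × (-1.005524) = 0.754143 substitutions/site.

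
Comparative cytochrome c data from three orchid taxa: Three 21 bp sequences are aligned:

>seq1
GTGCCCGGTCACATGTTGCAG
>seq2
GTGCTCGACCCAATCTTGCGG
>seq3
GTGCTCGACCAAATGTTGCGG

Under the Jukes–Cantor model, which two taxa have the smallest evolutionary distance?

seq1–seq2: 7/21 differ, p = 0.333, d = 0.441.
seq1–seq3: 5/21 differ, p = 0.238, d = 0.286.
seq2–seq3: 2/21 differ, p = 0.095, d = 0.102.
The smallest distance is between seq2 and seq3.

seq2 and seq3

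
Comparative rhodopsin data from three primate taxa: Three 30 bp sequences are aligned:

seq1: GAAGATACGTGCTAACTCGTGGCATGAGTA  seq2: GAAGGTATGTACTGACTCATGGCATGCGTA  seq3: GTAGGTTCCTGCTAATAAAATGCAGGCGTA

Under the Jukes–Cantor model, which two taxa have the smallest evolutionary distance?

seq1 and seq2

seq1–seq2: 6/30 differ, p = 0.200, d = 0.233.
seq1–seq3: 12/30 differ, p = 0.400, d = 0.572.
seq2–seq3: 12/30 differ, p = 0.400, d = 0.572.
The smallest distance is between seq1 and seq2.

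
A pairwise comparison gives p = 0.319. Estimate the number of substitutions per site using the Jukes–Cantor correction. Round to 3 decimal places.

0.415

d = −(3/4) ln(1 − 4p/3) = −0.75 ln(1 − 0.425333) = −0.75 ln(0.574667)
  = −0.75 × (-0.553965) = 0.415474 substitutions/site.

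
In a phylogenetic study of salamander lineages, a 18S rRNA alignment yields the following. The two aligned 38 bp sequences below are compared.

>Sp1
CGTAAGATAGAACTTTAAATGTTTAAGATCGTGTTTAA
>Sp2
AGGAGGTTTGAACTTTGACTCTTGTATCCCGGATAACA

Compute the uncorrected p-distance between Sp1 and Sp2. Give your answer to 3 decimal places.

0.474

The sequences differ at 18 of 38 positions.
p = 18/38 = 0.473684… ≈ 0.474 (to 3 d.p.).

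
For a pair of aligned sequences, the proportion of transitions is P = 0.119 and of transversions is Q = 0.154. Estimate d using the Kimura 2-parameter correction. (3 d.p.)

0.341

Under the Kimura two-parameter model, d = −½ ln(1 − 2P − Q) − ¼ ln(1 − 2Q).
1 − 2P − Q = 0.608, giving −½ ln(0.608) = 0.248790.
1 − 2Q = 0.692, giving −¼ ln(0.692) = 0.092042.
d = 0.248790 + 0.092042 = 0.340832.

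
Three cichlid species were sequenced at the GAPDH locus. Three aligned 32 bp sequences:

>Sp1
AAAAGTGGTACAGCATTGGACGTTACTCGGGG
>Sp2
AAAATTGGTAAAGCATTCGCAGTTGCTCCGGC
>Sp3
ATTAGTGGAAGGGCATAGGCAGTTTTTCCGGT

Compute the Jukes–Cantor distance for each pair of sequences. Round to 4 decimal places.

Sp1–Sp2: 8/32 sites differ → p = 0.25, d = −0.75 ln(1 − 0.333333) = 0.304098 ≈ 0.3041.
Sp1–Sp3: 12/32 sites differ → p = 0.375, d = −0.75 ln(1 − 0.5) = 0.519860 ≈ 0.5199.
Sp2–Sp3: 11/32 sites differ → p = 0.34375, d = −0.75 ln(1 − 0.458333) = 0.459828 ≈ 0.4598.

d(Sp1,Sp2) = 0.3041, d(Sp1,Sp3) = 0.5199, d(Sp2,Sp3) = 0.4598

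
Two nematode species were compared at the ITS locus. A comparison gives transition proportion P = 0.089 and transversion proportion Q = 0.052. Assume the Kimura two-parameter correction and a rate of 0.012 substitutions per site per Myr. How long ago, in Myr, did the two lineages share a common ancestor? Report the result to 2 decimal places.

6.59

Under the Kimura two-parameter model, d = −½ ln(1 − 2P − Q) − ¼ ln(1 − 2Q).
1 − 2P − Q = 0.77, giving −½ ln(0.77) = 0.130682.
1 − 2Q = 0.896, giving −¼ ln(0.896) = 0.027454.
d = 0.130682 + 0.027454 = 0.158136.
Under a molecular clock d = 2μt, so t = d/(2μ) = 0.158136 / (2 × 0.012) = 6.59 Myr.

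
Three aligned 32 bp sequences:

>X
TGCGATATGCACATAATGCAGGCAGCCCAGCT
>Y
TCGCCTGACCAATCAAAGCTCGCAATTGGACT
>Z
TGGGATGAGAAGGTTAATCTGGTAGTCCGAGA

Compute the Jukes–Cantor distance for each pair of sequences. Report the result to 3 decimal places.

X–Y: 19/32 sites differ → p = 0.59375, d = −0.75 ln(1 − 0.791667) = 1.176463 ≈ 1.176.
X–Z: 16/32 sites differ → p = 0.5, d = −0.75 ln(1 − 0.666667) = 0.823960 ≈ 0.824.
Y–Z: 17/32 sites differ → p = 0.53125, d = −0.75 ln(1 − 0.708333) = 0.924107 ≈ 0.924.

d(X,Y) = 1.176, d(X,Z) = 0.824, d(Y,Z) = 0.924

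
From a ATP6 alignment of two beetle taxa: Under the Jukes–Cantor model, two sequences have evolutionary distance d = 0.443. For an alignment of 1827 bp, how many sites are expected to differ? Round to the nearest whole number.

Invert JC69: p = (3/4)(1 − e^(−4d/3)) = 0.75 × (1 − e^(-0.590667)) = 0.75 × (1 − 0.553958) = 0.334532.
Expected differing sites = pL ≈ 0.334532 × 1827 = 611.189964 ≈ 611.

611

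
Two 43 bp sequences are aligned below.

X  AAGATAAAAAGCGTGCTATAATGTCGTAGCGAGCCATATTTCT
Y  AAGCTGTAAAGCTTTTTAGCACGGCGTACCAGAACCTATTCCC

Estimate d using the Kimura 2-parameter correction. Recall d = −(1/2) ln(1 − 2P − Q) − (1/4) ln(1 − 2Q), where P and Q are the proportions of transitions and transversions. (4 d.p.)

0.6204

Of 43 sites, 8 differences are transitions and 10 are transversions, so P = 8/43 ≈ 0.186047 and Q = 10/43 ≈ 0.232558.
Under the Kimura two-parameter model, d = −½ ln(1 − 2P − Q) − ¼ ln(1 − 2Q).
1 − 2P − Q = 0.395348, giving −½ ln(0.395348) = 0.463994.
1 − 2Q = 0.534884, giving −¼ ln(0.534884) = 0.156426.
d = 0.463994 + 0.156426 = 0.620420.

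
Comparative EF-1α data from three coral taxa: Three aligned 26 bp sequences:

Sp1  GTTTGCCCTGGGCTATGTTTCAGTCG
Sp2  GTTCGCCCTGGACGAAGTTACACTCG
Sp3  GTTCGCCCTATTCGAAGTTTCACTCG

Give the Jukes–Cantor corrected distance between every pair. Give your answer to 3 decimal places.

Sp1–Sp2: 6/26 sites differ → p ≈ 0.230769, d = −0.75 ln(1 − 0.307692) = 0.275793 ≈ 0.276.
Sp1–Sp3: 7/26 sites differ → p ≈ 0.269231, d = −0.75 ln(1 − 0.358975) = 0.333515 ≈ 0.334.
Sp2–Sp3: 4/26 sites differ → p ≈ 0.153846, d = −0.75 ln(1 − 0.205128) = 0.172181 ≈ 0.172.

d(Sp1,Sp2) = 0.276, d(Sp1,Sp3) = 0.334, d(Sp2,Sp3) = 0.172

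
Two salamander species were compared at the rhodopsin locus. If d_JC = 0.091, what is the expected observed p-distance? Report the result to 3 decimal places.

p = (3/4)(1 − e^(−4d/3)) = 0.75 × (1 − e^(-0.121333)) = 0.75 × (1 − 0.885739) = 0.085696.

0.086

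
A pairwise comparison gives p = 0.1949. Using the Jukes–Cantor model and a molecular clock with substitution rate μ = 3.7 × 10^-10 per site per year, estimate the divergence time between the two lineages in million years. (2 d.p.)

d = −(3/4) ln(1 − 4p/3) = −0.75 ln(1 − 0.259867) = −0.75 ln(0.740133)
  = −0.75 × (-0.300925) = 0.225694 substitutions/site.
Under a molecular clock d = 2μt, so t = d/(2μ) = 0.225694 / (2 × 3.7 × 10^-10) = 304.99 million years.

304.99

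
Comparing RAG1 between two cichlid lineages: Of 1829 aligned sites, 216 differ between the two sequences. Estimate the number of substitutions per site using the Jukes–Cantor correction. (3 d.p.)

p = 216/1829 ≈ 0.118097.
d = −(3/4) ln(1 − 4p/3) = −0.75 ln(1 − 0.157463) = −0.75 ln(0.842537)
  = −0.75 × (-0.171338) = 0.128504 substitutions/site.

0.129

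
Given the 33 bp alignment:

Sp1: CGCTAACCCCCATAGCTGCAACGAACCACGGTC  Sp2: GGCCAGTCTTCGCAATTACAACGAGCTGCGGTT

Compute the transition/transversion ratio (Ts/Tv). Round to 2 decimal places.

Transitions are A↔G and C↔T; transversions are all other mismatches.
Transitions: 14. Transversions: 1.
R = 14/1 = 14.00.

14.00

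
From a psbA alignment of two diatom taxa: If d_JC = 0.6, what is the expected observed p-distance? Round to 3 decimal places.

p = (3/4)(1 − e^(−4d/3)) = 0.75 × (1 − e^(-0.8)) = 0.75 × (1 − 0.449329) = 0.413003.

0.413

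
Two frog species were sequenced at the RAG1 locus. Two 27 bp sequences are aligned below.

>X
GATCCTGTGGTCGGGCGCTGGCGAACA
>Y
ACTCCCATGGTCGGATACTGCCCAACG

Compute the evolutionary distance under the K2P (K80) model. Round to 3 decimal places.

0.559

Of 27 sites, 7 differences are transitions and 3 are transversions, so P = 7/27 ≈ 0.259259 and Q = 3/27 ≈ 0.111111.
Under the Kimura two-parameter model, d = −½ ln(1 − 2P − Q) − ¼ ln(1 − 2Q).
1 − 2P − Q = 0.370371, giving −½ ln(0.370371) = 0.496625.
1 − 2Q = 0.777778, giving −¼ ln(0.777778) = 0.062829.
d = 0.496625 + 0.062829 = 0.559454.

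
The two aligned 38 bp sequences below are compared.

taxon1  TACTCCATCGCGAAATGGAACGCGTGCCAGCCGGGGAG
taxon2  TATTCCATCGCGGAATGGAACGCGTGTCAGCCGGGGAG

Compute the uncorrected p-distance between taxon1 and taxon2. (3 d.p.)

0.079

The sequences differ at 3 of 38 positions (sites 3, 13, 27).
p = 3/38 = 0.078947… ≈ 0.079 (to 3 d.p.).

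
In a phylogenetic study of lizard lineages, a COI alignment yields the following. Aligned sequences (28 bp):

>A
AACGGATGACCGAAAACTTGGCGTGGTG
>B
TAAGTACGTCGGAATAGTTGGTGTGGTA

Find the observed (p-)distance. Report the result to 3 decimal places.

0.357

The sequences differ at 10 of 28 positions (sites 1, 3, 5, 7, 9, 11, 15, 17, 22, 28).
p = 10/28 = 0.357142… ≈ 0.357 (to 3 d.p.).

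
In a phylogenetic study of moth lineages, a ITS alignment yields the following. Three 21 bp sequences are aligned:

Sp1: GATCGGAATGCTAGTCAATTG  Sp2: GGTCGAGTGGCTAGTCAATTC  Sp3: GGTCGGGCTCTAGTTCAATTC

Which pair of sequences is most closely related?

Sp1–Sp2: 6/21 differ, p = 0.286, d = 0.360.
Sp1–Sp3: 9/21 differ, p = 0.429, d = 0.635.
Sp2–Sp3: 8/21 differ, p = 0.381, d = 0.532.
The smallest distance is between Sp1 and Sp2.

Sp1 and Sp2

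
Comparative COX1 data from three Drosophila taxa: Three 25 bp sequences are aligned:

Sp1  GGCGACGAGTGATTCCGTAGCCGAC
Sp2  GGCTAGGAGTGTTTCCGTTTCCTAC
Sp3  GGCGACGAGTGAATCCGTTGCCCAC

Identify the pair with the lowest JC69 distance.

Sp1 and Sp3

Sp1–Sp2: 6/25 differ, p = 0.240, d = 0.289.
Sp1–Sp3: 3/25 differ, p = 0.120, d = 0.131.
Sp2–Sp3: 6/25 differ, p = 0.240, d = 0.289.
The smallest distance is between Sp1 and Sp3.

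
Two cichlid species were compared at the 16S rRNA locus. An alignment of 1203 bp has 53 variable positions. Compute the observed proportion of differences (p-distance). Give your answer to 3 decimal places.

0.044

p = 53/1203 = 0.044056… ≈ 0.044 (to 3 d.p.).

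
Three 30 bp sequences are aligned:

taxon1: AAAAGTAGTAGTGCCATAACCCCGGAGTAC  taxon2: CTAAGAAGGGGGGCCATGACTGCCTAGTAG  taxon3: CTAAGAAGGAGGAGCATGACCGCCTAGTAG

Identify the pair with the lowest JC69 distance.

taxon1–taxon2: 12/30 differ, p = 0.400, d = 0.572.
taxon1–taxon3: 12/30 differ, p = 0.400, d = 0.572.
taxon2–taxon3: 4/30 differ, p = 0.133, d = 0.147.
The smallest distance is between taxon2 and taxon3.

taxon2 and taxon3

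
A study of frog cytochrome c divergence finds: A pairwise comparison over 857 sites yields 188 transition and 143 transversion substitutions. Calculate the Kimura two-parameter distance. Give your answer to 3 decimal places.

0.567

P = 188/857 ≈ 0.21937 and Q = 143/857 ≈ 0.166861.
Under the Kimura two-parameter model, d = −½ ln(1 − 2P − Q) − ¼ ln(1 − 2Q).
1 − 2P − Q = 0.394399, giving −½ ln(0.394399) = 0.465196.
1 − 2Q = 0.666278, giving −¼ ln(0.666278) = 0.101512.
d = 0.465196 + 0.101512 = 0.566708.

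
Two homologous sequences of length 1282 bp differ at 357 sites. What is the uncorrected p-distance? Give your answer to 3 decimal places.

0.278

p = 357/1282 = 0.278471… ≈ 0.278 (to 3 d.p.).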